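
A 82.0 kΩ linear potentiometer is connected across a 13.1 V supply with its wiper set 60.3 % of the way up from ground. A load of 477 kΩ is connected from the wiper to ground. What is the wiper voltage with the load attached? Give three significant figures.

The wiper splits the pot into (1−α)R = 32.55 kΩ above and αR = 49.45 kΩ below.
Lower section ‖ load = 44.80 kΩ.
V_wiper = 13.1 × 44.80/(32.55 + 44.80) = 7.59 V.

V ≈ 7.59 V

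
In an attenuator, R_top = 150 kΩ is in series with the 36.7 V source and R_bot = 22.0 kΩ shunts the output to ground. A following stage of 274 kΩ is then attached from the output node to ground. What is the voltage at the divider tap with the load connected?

V_out ≈ 4.39 V

The load sits in parallel with R_bot: R_bot‖R_L = (22.0 × 274) / (22.0 + 274) = 20.36 kΩ.
V_out = 36.7 × 20.36 / (150 + 20.36) = 36.7 × 20.36/170.4 = 4.39 V.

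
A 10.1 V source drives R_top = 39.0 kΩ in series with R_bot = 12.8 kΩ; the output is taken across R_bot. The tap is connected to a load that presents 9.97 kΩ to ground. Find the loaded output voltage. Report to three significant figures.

The load sits in parallel with R_bot: R_bot‖R_L = (12.8 × 9.97) / (12.8 + 9.97) = 5.605 kΩ.
V_out = 10.1 × 5.605 / (39.0 + 5.605) = 10.1 × 5.605/44.60 = 1.27 V.

V_out ≈ 1.27 V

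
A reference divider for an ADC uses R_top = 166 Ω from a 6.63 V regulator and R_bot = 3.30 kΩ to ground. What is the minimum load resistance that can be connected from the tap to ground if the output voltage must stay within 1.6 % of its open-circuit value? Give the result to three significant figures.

Output resistance R_th = R_top‖R_bot = (166 × 3300)/3466 = 158.0 Ω.
The fractional drop is R_th/(R_th + R_L); requiring this ≤ 0.0160 gives R_L ≥ R_th(1/0.0160 − 1) = 158.0 × 61.50 = 9.72 kΩ.

R_L(min) ≈ 9.72 kΩ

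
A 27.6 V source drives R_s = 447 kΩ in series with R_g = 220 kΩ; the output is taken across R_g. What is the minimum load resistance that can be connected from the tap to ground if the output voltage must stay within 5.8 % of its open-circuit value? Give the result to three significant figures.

R_L(min) ≈ 2.39 MΩ

Output resistance R_th = R_s‖R_g = (447 × 220)/667.0 = 147.4 kΩ.
The fractional drop is R_th/(R_th + R_L); requiring this ≤ 0.0580 gives R_L ≥ R_th(1/0.0580 − 1) = 147.4 × 16.24 = 2.39 MΩ.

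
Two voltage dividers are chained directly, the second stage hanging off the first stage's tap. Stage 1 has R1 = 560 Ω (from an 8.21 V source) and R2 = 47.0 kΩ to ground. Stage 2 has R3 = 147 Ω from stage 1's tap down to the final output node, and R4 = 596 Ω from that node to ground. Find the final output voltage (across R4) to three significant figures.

Stage 2 presents R3+R4 = 743.0 Ω as a load on stage 1's tap.
Stage 1's lower leg becomes R2‖(R3+R4) = 731.4 Ω, so V_mid = 8.21 × 731.4/1291 = 4.650 V.
Stage 2 is itself unloaded: V_out = V_mid × R4/(R3+R4) = 4.650 × 596/743.0 = 3.73 V.

V_out ≈ 3.73 V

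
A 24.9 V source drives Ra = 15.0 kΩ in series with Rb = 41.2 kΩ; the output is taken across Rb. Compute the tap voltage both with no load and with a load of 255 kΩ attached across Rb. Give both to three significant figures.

Unloaded: 18.3 V; loaded: 17.5 V

Open-circuit: V = 24.9 × 41.2/(15.0 + 41.2) = 18.3 V.
With the load, Rb becomes Rb‖R_L = 35.47 kΩ, so V = 24.9 × 35.47/50.47 = 17.5 V.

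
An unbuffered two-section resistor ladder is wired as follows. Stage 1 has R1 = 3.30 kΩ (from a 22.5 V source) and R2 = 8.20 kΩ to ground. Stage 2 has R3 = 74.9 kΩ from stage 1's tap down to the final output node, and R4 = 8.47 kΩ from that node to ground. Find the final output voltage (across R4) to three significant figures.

V_out ≈ 1.59 V

Stage 2 presents R3+R4 = 83.37 kΩ as a load on stage 1's tap.
Stage 1's lower leg becomes R2‖(R3+R4) = 7.466 kΩ, so V_mid = 22.5 × 7.466/10.77 = 15.60 V.
Stage 2 is itself unloaded: V_out = V_mid × R4/(R3+R4) = 15.60 × 8.47/83.37 = 1.59 V.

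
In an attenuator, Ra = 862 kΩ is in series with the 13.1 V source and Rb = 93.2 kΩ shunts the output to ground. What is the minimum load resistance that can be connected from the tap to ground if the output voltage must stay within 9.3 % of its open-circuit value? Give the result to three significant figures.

Output resistance R_th = Ra‖Rb = (862 × 93.2)/955.2 = 84.11 kΩ.
The fractional drop is R_th/(R_th + R_L); requiring this ≤ 0.0930 gives R_L ≥ R_th(1/0.0930 − 1) = 84.11 × 9.753 = 820 kΩ.

R_L(min) ≈ 820 kΩ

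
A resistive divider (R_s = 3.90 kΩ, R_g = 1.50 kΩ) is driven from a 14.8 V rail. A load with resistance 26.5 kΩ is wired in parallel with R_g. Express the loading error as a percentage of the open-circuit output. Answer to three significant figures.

3.93 %

The divider's output (Thévenin) resistance is R_s‖R_g = 1.083 kΩ.
Fractional drop under load = R_th/(R_th + R_L) = 1.083 / (1.083 + 26.5) = 0.03927.
So the output falls by 3.93 %.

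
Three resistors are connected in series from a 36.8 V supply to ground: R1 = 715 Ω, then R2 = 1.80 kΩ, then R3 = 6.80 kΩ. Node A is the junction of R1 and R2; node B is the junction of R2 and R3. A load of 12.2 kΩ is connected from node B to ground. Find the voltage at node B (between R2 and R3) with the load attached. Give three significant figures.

At node B, R3 is in parallel with the load: R3‖R_L = 4366 Ω.
Below node A the resistance is R2 + (R3‖R_L) = 6166 Ω, so V_A = 36.8 × 6166/6881 = 32.98 V.
Then V_B = V_A × (R3‖R_L)/(R2 + R3‖R_L) = 32.98 × 4366/6166 = 23.4 V.

V ≈ 23.4 V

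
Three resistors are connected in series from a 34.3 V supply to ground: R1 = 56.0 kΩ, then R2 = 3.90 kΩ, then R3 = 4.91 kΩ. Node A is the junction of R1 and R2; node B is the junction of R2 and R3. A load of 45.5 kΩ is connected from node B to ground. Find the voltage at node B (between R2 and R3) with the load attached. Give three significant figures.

At node B, R3 is in parallel with the load: R3‖R_L = 4.432 kΩ.
Below node A the resistance is R2 + (R3‖R_L) = 8.332 kΩ, so V_A = 34.3 × 8.332/64.33 = 4.442 V.
Then V_B = V_A × (R3‖R_L)/(R2 + R3‖R_L) = 4.442 × 4.432/8.332 = 2.36 V.

V ≈ 2.36 V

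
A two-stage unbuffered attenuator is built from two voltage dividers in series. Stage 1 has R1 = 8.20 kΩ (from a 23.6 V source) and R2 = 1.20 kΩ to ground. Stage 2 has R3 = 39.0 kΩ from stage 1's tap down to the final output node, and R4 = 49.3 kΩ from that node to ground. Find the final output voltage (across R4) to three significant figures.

Stage 2 presents R3+R4 = 88.30 kΩ as a load on stage 1's tap.
Stage 1's lower leg becomes R2‖(R3+R4) = 1.184 kΩ, so V_mid = 23.6 × 1.184/9.384 = 2.977 V.
Stage 2 is itself unloaded: V_out = V_mid × R4/(R3+R4) = 2.977 × 49.3/88.30 = 1.66 V.

V_out ≈ 1.66 V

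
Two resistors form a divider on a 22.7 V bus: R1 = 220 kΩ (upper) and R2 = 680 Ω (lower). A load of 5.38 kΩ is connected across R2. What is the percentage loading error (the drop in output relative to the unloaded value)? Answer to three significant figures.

11.2 %

The divider's output (Thévenin) resistance is R1‖R2 = 677.9 Ω.
Fractional drop under load = R_th/(R_th + R_L) = 677.9 / (677.9 + 5380) = 0.1119.
So the output falls by 11.2 %.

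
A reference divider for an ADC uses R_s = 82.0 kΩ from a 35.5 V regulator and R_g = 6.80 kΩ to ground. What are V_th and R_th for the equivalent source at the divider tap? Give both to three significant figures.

V_th = 2.72 V, R_th = 6.28 kΩ

V_th is the open-circuit tap voltage: 35.5 × 6.80/(82.0 + 6.80) = 2.72 V.
With the supply zeroed, R_s and R_g appear in parallel from the tap: R_th = R_s‖R_g = (82.0 × 6.80)/88.80 = 6.28 kΩ.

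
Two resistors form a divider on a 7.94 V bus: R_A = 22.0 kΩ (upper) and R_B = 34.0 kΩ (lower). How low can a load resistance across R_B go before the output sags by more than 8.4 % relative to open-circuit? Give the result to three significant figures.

R_L(min) ≈ 146 kΩ

Output resistance R_th = R_A‖R_B = (22.0 × 34.0)/56.00 = 13.36 kΩ.
The fractional drop is R_th/(R_th + R_L); requiring this ≤ 0.0840 gives R_L ≥ R_th(1/0.0840 − 1) = 13.36 × 10.90 = 146 kΩ.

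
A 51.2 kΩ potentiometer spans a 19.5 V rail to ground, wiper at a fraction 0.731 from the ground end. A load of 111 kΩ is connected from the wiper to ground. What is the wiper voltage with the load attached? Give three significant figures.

V ≈ 13.1 V

The wiper splits the pot into (1−α)R = 13.77 kΩ above and αR = 37.43 kΩ below.
Lower section ‖ load = 27.99 kΩ.
V_wiper = 19.5 × 27.99/(13.77 + 27.99) = 13.1 V.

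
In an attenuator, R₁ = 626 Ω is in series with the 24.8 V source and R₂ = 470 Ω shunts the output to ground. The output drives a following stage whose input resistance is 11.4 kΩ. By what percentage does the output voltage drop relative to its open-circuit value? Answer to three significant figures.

2.30 %

The divider's output (Thévenin) resistance is R₁‖R₂ = 268.4 Ω.
Fractional drop under load = R_th/(R_th + R_L) = 268.4 / (268.4 + 11400) = 0.02301.
So the output falls by 2.30 %.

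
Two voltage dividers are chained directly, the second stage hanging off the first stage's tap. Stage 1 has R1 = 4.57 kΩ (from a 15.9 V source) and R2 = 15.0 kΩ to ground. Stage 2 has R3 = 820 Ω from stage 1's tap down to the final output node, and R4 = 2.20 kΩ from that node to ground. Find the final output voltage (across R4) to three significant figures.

Stage 2 presents R3+R4 = 3020 Ω as a load on stage 1's tap.
Stage 1's lower leg becomes R2‖(R3+R4) = 2514 Ω, so V_mid = 15.9 × 2514/7084 = 5.642 V.
Stage 2 is itself unloaded: V_out = V_mid × R4/(R3+R4) = 5.642 × 2200/3020 = 4.11 V.

V_out ≈ 4.11 V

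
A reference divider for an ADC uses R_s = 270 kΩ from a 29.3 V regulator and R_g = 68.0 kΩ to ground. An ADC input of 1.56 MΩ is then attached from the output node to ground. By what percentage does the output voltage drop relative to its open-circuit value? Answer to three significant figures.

The divider's output (Thévenin) resistance is R_s‖R_g = 54.32 kΩ.
Fractional drop under load = R_th/(R_th + R_L) = 54.32 / (54.32 + 1560) = 0.03365.
So the output falls by 3.36 %.

3.36 %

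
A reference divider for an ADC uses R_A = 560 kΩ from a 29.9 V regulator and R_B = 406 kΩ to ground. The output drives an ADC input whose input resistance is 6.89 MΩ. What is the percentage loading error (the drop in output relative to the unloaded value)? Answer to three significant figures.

3.30 %

The divider's output (Thévenin) resistance is R_A‖R_B = 235.4 kΩ.
Fractional drop under load = R_th/(R_th + R_L) = 235.4 / (235.4 + 6890) = 0.03303.
So the output falls by 3.30 %.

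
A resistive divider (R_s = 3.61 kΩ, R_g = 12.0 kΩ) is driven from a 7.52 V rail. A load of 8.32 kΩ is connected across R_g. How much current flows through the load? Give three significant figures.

R_g‖R_L = 4.913 kΩ; V_out = 7.52 × 4.913/8.523 = 4.335 V.
I_L = V_out / R_L = 4.335 / 8.32 kΩ = 0.521 mA.

I_L ≈ 0.521 mA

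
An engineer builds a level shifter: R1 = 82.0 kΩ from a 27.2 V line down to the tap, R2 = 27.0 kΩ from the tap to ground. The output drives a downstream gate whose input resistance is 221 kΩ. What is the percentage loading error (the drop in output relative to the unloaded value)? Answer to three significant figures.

8.42 %

Unloaded V = 27.2 × 27.0/109.0 = 6.7376 V.
Loaded: R2‖R_L = 24.06 kΩ, giving V = 27.2 × 24.06/106.1 = 6.1705 V.
Drop = (6.7376 − 6.1705) / 6.7376 = 8.42 %.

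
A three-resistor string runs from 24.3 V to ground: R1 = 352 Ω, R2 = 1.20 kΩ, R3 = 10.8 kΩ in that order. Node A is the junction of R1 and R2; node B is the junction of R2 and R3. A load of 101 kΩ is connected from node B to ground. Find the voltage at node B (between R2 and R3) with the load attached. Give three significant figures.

At node B, R3 is in parallel with the load: R3‖R_L = 9757 Ω.
Below node A the resistance is R2 + (R3‖R_L) = 10960 Ω, so V_A = 24.3 × 10960/11310 = 23.54 V.
Then V_B = V_A × (R3‖R_L)/(R2 + R3‖R_L) = 23.54 × 9757/10960 = 21.0 V.

V ≈ 21.0 V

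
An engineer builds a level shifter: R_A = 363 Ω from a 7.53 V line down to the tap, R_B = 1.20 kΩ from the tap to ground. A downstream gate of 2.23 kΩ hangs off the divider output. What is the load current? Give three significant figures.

R_B‖R_L = 780.2 Ω; V_out = 7.53 × 780.2/1143 = 5.139 V.
I_L = V_out / R_L = 5.139 / 2.23 kΩ = 2.30 mA.

I_L ≈ 2.30 mA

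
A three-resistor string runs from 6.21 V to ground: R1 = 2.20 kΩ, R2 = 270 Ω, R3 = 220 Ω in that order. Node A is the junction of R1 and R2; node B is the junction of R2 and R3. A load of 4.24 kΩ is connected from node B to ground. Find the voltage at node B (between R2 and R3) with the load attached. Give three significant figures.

V ≈ 0.485 V

At node B, R3 is in parallel with the load: R3‖R_L = 209.1 Ω.
Below node A the resistance is R2 + (R3‖R_L) = 479.1 Ω, so V_A = 6.21 × 479.1/2679 = 1.111 V.
Then V_B = V_A × (R3‖R_L)/(R2 + R3‖R_L) = 1.111 × 209.1/479.1 = 0.485 V.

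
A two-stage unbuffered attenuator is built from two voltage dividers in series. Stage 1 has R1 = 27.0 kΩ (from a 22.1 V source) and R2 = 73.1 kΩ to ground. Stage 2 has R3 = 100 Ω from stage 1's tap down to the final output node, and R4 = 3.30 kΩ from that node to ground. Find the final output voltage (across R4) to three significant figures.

Stage 2 presents R3+R4 = 3400 Ω as a load on stage 1's tap.
Stage 1's lower leg becomes R2‖(R3+R4) = 3249 Ω, so V_mid = 22.1 × 3249/30250 = 2.374 V.
Stage 2 is itself unloaded: V_out = V_mid × R4/(R3+R4) = 2.374 × 3300/3400 = 2.30 V.

V_out ≈ 2.30 V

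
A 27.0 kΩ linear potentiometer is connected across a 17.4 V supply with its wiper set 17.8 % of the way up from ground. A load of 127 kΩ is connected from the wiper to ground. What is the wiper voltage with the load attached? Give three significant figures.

The wiper splits the pot into (1−α)R = 22.19 kΩ above and αR = 4.806 kΩ below.
Lower section ‖ load = 4.631 kΩ.
V_wiper = 17.4 × 4.631/(22.19 + 4.631) = 3.00 V.

V ≈ 3.00 V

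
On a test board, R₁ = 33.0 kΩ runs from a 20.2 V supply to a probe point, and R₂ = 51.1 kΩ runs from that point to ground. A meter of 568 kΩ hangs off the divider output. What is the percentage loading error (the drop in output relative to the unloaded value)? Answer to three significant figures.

The divider's output (Thévenin) resistance is R₁‖R₂ = 20.05 kΩ.
Fractional drop under load = R_th/(R_th + R_L) = 20.05 / (20.05 + 568) = 0.03410.
So the output falls by 3.41 %.

3.41 %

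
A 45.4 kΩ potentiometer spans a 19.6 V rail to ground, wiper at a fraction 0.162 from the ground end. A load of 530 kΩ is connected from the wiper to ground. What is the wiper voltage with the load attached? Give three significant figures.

The wiper splits the pot into (1−α)R = 38.05 kΩ above and αR = 7.355 kΩ below.
Lower section ‖ load = 7.254 kΩ.
V_wiper = 19.6 × 7.254/(38.05 + 7.254) = 3.14 V.

V ≈ 3.14 V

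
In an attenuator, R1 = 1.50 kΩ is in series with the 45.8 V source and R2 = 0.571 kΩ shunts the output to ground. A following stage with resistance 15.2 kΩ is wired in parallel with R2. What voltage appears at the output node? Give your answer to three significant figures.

V_out ≈ 12.3 V

The load sits in parallel with R2: R2‖R_L = (571 × 15200) / (571 + 15200) = 550.3 Ω.
V_out = 45.8 × 550.3 / (1500 + 550.3) = 45.8 × 550.3/2050 = 12.3 V.
(Unloaded it would have been 12.6 V.)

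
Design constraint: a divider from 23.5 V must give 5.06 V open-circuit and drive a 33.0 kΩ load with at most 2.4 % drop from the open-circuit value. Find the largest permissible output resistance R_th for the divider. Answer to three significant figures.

Loading drop = R_th/(R_th + R_L) ≤ 0.0240, so R_th ≤ R_L · ε/(1−ε) = 33.0 kΩ × 0.0240/0.9760 = 811 Ω.
(Any R1, R2 with R2/(R1+R2) = 0.215 and R1‖R2 ≤ 811 Ω will meet the spec.)

R_th ≤ 811 Ω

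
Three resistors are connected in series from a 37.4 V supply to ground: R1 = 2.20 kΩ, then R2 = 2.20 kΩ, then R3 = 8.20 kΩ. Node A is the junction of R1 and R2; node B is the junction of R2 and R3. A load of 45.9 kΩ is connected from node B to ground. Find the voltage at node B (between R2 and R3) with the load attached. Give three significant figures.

V ≈ 22.9 V

At node B, R3 is in parallel with the load: R3‖R_L = 6.957 kΩ.
Below node A the resistance is R2 + (R3‖R_L) = 9.157 kΩ, so V_A = 37.4 × 9.157/11.36 = 30.16 V.
Then V_B = V_A × (R3‖R_L)/(R2 + R3‖R_L) = 30.16 × 6.957/9.157 = 22.9 V.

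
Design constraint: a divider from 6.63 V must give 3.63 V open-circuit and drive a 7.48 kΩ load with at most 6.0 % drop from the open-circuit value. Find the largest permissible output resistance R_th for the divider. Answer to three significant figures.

Loading drop = R_th/(R_th + R_L) ≤ 0.0600, so R_th ≤ R_L · ε/(1−ε) = 7.48 kΩ × 0.0600/0.9400 = 477 Ω.
(Any R1, R2 with R2/(R1+R2) = 0.548 and R1‖R2 ≤ 477 Ω will meet the spec.)

R_th ≤ 477 Ω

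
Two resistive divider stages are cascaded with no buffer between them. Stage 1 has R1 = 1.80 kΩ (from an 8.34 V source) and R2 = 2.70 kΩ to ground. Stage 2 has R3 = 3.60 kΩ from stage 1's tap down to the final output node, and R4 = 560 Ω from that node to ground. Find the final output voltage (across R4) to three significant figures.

Stage 2 presents R3+R4 = 4160 Ω as a load on stage 1's tap.
Stage 1's lower leg becomes R2‖(R3+R4) = 1637 Ω, so V_mid = 8.34 × 1637/3437 = 3.973 V.
Stage 2 is itself unloaded: V_out = V_mid × R4/(R3+R4) = 3.973 × 560/4160 = 0.535 V.

V_out ≈ 0.535 V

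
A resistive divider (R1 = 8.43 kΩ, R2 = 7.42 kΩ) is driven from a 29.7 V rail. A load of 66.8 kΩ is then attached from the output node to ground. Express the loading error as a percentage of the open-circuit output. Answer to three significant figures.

5.58 %

The divider's output (Thévenin) resistance is R1‖R2 = 3.946 kΩ.
Fractional drop under load = R_th/(R_th + R_L) = 3.946 / (3.946 + 66.8) = 0.05578.
So the output falls by 5.58 %.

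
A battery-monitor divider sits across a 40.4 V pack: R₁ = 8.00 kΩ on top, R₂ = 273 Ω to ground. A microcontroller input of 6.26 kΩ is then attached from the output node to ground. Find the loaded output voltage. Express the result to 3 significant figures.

The load sits in parallel with R₂: R₂‖R_L = (273 × 6260) / (273 + 6260) = 261.6 Ω.
V_out = 40.4 × 261.6 / (8000 + 261.6) = 40.4 × 261.6/8262 = 1.28 V.
(Unloaded it would have been 1.33 V.)

V_out ≈ 1.28 V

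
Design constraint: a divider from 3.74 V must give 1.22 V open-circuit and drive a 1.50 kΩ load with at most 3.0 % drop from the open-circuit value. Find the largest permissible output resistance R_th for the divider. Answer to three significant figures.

R_th ≤ 46.4 Ω

Loading drop = R_th/(R_th + R_L) ≤ 0.0300, so R_th ≤ R_L · ε/(1−ε) = 1.50 kΩ × 0.0300/0.9700 = 46.4 Ω.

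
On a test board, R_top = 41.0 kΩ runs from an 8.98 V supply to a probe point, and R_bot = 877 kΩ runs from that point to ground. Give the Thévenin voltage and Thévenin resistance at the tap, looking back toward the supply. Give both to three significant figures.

V_th = 8.58 V, R_th = 39.2 kΩ

V_th is the open-circuit tap voltage: 8.98 × 877/(41.0 + 877) = 8.58 V.
With the supply zeroed, R_top and R_bot appear in parallel from the tap: R_th = R_top‖R_bot = (41.0 × 877)/918.0 = 39.2 kΩ.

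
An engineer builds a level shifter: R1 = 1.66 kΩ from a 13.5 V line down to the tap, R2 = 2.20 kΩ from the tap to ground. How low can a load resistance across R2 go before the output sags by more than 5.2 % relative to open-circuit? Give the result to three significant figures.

R_L(min) ≈ 17.2 kΩ

Output resistance R_th = R1‖R2 = (1660 × 2200)/3860 = 946.1 Ω.
The fractional drop is R_th/(R_th + R_L); requiring this ≤ 0.0520 gives R_L ≥ R_th(1/0.0520 − 1) = 946.1 × 18.23 = 17.2 kΩ.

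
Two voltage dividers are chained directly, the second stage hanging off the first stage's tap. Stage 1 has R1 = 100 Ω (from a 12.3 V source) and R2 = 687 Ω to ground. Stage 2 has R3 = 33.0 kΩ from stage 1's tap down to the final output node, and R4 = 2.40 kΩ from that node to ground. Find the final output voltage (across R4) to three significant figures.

V_out ≈ 0.726 V

Stage 2 presents R3+R4 = 35400 Ω as a load on stage 1's tap.
Stage 1's lower leg becomes R2‖(R3+R4) = 673.9 Ω, so V_mid = 12.3 × 673.9/773.9 = 10.71 V.
Stage 2 is itself unloaded: V_out = V_mid × R4/(R3+R4) = 10.71 × 2400/35400 = 0.726 V.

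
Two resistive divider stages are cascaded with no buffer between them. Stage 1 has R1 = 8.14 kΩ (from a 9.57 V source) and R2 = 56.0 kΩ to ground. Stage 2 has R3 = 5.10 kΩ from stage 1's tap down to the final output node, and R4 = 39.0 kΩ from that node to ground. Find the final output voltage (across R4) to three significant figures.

Stage 2 presents R3+R4 = 44.10 kΩ as a load on stage 1's tap.
Stage 1's lower leg becomes R2‖(R3+R4) = 24.67 kΩ, so V_mid = 9.57 × 24.67/32.81 = 7.196 V.
Stage 2 is itself unloaded: V_out = V_mid × R4/(R3+R4) = 7.196 × 39.0/44.10 = 6.36 V.

V_out ≈ 6.36 V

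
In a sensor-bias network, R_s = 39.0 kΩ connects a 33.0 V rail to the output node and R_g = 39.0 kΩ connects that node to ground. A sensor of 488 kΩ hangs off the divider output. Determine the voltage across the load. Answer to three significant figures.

The load sits in parallel with R_g: R_g‖R_L = (39.0 × 488) / (39.0 + 488) = 36.11 kΩ.
V_out = 33.0 × 36.11 / (39.0 + 36.11) = 33.0 × 36.11/75.11 = 15.9 V.

V_out ≈ 15.9 V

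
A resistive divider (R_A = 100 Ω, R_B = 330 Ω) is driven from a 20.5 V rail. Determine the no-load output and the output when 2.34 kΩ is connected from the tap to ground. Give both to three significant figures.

Open-circuit: V = 20.5 × 330/(100 + 330) = 15.7 V.
With the load, R_B becomes R_B‖R_L = 289.2 Ω, so V = 20.5 × 289.2/389.2 = 15.2 V.

Unloaded: 15.7 V; loaded: 15.2 V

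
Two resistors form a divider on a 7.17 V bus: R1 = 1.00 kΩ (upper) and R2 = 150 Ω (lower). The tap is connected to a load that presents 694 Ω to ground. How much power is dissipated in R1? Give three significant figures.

P ≈ 40.7 mW

Total resistance from the source is R1 + (R2‖R_L) = 1123 Ω, so I = 7.17/1123 Ω = 6.383 mA.
P = I²·R1 = (6.383 mA)² × 1.00 kΩ = 40.7 mW.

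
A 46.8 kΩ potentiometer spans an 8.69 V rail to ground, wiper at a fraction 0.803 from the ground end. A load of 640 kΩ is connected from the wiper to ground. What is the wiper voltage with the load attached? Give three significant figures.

The wiper splits the pot into (1−α)R = 9.220 kΩ above and αR = 37.58 kΩ below.
Lower section ‖ load = 35.50 kΩ.
V_wiper = 8.69 × 35.50/(9.220 + 35.50) = 6.90 V.

V ≈ 6.90 V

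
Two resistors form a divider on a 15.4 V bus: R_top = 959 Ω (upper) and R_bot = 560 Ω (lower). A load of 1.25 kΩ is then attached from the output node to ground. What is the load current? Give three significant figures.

R_bot‖R_L = 386.7 Ω; V_out = 15.4 × 386.7/1346 = 4.426 V.
I_L = V_out / R_L = 4.426 / 1.25 kΩ = 3.54 mA.

I_L ≈ 3.54 mA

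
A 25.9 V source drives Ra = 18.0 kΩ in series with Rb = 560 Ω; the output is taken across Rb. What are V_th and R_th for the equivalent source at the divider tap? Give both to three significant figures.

V_th is the open-circuit tap voltage: 25.9 × 560/(18000 + 560) = 0.781 V.
With the supply zeroed, Ra and Rb appear in parallel from the tap: R_th = Ra‖Rb = (18000 × 560)/18560 = 543 Ω.

V_th = 0.781 V, R_th = 543 Ω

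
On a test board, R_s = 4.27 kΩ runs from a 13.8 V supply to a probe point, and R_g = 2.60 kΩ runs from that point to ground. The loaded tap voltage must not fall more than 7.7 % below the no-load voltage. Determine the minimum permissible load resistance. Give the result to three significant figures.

R_L(min) ≈ 19.4 kΩ

Output resistance R_th = R_s‖R_g = (4.27 × 2.60)/6.870 = 1.616 kΩ.
The fractional drop is R_th/(R_th + R_L); requiring this ≤ 0.0770 gives R_L ≥ R_th(1/0.0770 − 1) = 1.616 × 11.99 = 19.4 kΩ.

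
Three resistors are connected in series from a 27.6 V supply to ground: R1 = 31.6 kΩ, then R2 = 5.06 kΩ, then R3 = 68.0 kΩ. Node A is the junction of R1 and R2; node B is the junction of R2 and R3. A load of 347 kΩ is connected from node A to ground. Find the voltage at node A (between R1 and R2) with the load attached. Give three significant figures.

Below node A the series string R2+R3 = 73.06 kΩ sits in parallel with the 347 kΩ load: 60.35 kΩ.
V_A = 27.6 × 60.35/(31.6 + 60.35) = 18.1 V.

V ≈ 18.1 V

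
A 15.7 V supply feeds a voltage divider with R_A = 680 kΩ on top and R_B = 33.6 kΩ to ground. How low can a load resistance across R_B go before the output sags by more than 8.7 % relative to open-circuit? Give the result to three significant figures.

Output resistance R_th = R_A‖R_B = (680 × 33.6)/713.6 = 32.02 kΩ.
The fractional drop is R_th/(R_th + R_L); requiring this ≤ 0.0870 gives R_L ≥ R_th(1/0.0870 − 1) = 32.02 × 10.49 = 336 kΩ.

R_L(min) ≈ 336 kΩ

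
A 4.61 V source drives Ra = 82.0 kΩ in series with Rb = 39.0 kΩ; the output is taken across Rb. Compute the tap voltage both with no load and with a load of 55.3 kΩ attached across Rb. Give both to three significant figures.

Unloaded: 1.49 V; loaded: 1.01 V

Open-circuit: V = 4.61 × 39.0/(82.0 + 39.0) = 1.49 V.
With the load, Rb becomes Rb‖R_L = 22.87 kΩ, so V = 4.61 × 22.87/104.9 = 1.01 V.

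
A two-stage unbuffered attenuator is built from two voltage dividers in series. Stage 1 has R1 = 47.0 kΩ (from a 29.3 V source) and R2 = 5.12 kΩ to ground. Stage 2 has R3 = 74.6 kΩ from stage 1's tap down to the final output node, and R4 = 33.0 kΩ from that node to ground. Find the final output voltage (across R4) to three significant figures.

V_out ≈ 0.846 V

Stage 2 presents R3+R4 = 107.6 kΩ as a load on stage 1's tap.
Stage 1's lower leg becomes R2‖(R3+R4) = 4.887 kΩ, so V_mid = 29.3 × 4.887/51.89 = 2.760 V.
Stage 2 is itself unloaded: V_out = V_mid × R4/(R3+R4) = 2.760 × 33.0/107.6 = 0.846 V.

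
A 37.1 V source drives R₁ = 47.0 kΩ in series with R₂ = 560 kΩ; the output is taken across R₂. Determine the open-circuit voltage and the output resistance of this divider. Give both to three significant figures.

V_th is the open-circuit tap voltage: 37.1 × 560/(47.0 + 560) = 34.2 V.
With the supply zeroed, R₁ and R₂ appear in parallel from the tap: R_th = R₁‖R₂ = (47.0 × 560)/607.0 = 43.4 kΩ.

V_th = 34.2 V, R_th = 43.4 kΩ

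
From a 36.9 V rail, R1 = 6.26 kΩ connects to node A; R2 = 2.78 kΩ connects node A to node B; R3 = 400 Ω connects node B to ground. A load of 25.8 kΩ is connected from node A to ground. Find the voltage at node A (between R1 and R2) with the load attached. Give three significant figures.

V ≈ 11.5 V

Below node A the series string R2+R3 = 3180 Ω sits in parallel with the 25800 Ω load: 2831 Ω.
V_A = 36.9 × 2831/(6260 + 2831) = 11.5 V.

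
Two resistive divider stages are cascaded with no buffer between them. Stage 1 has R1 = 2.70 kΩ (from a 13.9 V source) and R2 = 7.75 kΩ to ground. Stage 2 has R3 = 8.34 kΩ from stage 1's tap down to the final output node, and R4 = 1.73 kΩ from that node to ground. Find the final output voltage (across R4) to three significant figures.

V_out ≈ 1.48 V

Stage 2 presents R3+R4 = 10.07 kΩ as a load on stage 1's tap.
Stage 1's lower leg becomes R2‖(R3+R4) = 4.379 kΩ, so V_mid = 13.9 × 4.379/7.079 = 8.599 V.
Stage 2 is itself unloaded: V_out = V_mid × R4/(R3+R4) = 8.599 × 1.73/10.07 = 1.48 V.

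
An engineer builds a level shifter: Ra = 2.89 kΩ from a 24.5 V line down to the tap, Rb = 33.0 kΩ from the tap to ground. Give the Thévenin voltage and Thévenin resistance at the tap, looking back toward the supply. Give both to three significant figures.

V_th is the open-circuit tap voltage: 24.5 × 33.0/(2.89 + 33.0) = 22.5 V.
With the supply zeroed, Ra and Rb appear in parallel from the tap: R_th = Ra‖Rb = (2.89 × 33.0)/35.89 = 2.66 kΩ.

V_th = 22.5 V, R_th = 2.66 kΩ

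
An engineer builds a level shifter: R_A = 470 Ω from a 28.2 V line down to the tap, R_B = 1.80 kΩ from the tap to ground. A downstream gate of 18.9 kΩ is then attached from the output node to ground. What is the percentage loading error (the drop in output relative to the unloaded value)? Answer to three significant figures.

1.93 %

The divider's output (Thévenin) resistance is R_A‖R_B = 372.7 Ω.
Fractional drop under load = R_th/(R_th + R_L) = 372.7 / (372.7 + 18900) = 0.01934.
So the output falls by 1.93 %.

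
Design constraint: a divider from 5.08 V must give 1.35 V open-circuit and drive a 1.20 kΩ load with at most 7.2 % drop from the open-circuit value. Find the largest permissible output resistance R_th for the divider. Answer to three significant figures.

R_th ≤ 93.1 Ω

Loading drop = R_th/(R_th + R_L) ≤ 0.0720, so R_th ≤ R_L · ε/(1−ε) = 1.20 kΩ × 0.0720/0.9280 = 93.1 Ω.
(Any R1, R2 with R2/(R1+R2) = 0.266 and R1‖R2 ≤ 93.1 Ω will meet the spec.)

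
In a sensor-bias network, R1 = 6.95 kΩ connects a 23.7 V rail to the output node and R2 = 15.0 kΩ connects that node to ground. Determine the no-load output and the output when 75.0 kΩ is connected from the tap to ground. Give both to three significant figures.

Open-circuit: V = 23.7 × 15.0/(6.95 + 15.0) = 16.2 V.
With the load, R2 becomes R2‖R_L = 12.50 kΩ, so V = 23.7 × 12.50/19.45 = 15.2 V.

Unloaded: 16.2 V; loaded: 15.2 V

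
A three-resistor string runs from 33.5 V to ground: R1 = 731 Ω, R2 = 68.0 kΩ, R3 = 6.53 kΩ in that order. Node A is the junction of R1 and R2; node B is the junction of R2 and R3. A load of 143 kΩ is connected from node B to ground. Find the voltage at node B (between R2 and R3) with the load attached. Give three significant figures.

V ≈ 2.79 V

At node B, R3 is in parallel with the load: R3‖R_L = 6245 Ω.
Below node A the resistance is R2 + (R3‖R_L) = 74240 Ω, so V_A = 33.5 × 74240/74980 = 33.17 V.
Then V_B = V_A × (R3‖R_L)/(R2 + R3‖R_L) = 33.17 × 6245/74240 = 2.79 V.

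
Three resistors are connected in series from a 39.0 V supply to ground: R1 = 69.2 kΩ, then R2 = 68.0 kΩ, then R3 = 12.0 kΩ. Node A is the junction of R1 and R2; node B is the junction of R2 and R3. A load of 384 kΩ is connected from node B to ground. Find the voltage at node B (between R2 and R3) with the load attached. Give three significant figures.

At node B, R3 is in parallel with the load: R3‖R_L = 11.64 kΩ.
Below node A the resistance is R2 + (R3‖R_L) = 79.64 kΩ, so V_A = 39.0 × 79.64/148.8 = 20.87 V.
Then V_B = V_A × (R3‖R_L)/(R2 + R3‖R_L) = 20.87 × 11.64/79.64 = 3.05 V.

V ≈ 3.05 V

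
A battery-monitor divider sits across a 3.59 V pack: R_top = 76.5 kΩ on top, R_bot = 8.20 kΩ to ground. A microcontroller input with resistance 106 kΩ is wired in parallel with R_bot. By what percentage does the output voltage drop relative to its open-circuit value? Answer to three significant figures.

6.53 %

The divider's output (Thévenin) resistance is R_top‖R_bot = 7.406 kΩ.
Fractional drop under load = R_th/(R_th + R_L) = 7.406 / (7.406 + 106) = 0.06531.
So the output falls by 6.53 %.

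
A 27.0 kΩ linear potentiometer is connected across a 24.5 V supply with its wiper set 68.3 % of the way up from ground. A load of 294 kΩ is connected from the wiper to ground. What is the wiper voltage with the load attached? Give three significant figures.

V ≈ 16.4 V

The wiper splits the pot into (1−α)R = 8.559 kΩ above and αR = 18.44 kΩ below.
Lower section ‖ load = 17.35 kΩ.
V_wiper = 24.5 × 17.35/(8.559 + 17.35) = 16.4 V.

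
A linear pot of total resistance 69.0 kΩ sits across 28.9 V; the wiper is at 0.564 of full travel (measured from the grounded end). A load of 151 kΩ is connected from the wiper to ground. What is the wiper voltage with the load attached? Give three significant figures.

The wiper splits the pot into (1−α)R = 30.08 kΩ above and αR = 38.92 kΩ below.
Lower section ‖ load = 30.94 kΩ.
V_wiper = 28.9 × 30.94/(30.08 + 30.94) = 14.7 V.

V ≈ 14.7 V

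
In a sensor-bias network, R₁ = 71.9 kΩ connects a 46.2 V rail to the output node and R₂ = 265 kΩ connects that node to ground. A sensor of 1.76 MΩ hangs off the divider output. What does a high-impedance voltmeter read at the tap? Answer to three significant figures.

The load sits in parallel with R₂: R₂‖R_L = (265 × 1760) / (265 + 1760) = 230.3 kΩ.
V_out = 46.2 × 230.3 / (71.9 + 230.3) = 46.2 × 230.3/302.2 = 35.2 V.

V_out ≈ 35.2 V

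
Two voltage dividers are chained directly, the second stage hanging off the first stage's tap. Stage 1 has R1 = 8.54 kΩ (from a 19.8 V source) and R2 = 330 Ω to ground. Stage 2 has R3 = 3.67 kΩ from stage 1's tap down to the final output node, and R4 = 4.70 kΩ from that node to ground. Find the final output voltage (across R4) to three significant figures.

V_out ≈ 0.399 V

Stage 2 presents R3+R4 = 8370 Ω as a load on stage 1's tap.
Stage 1's lower leg becomes R2‖(R3+R4) = 317.5 Ω, so V_mid = 19.8 × 317.5/8857 = 0.7097 V.
Stage 2 is itself unloaded: V_out = V_mid × R4/(R3+R4) = 0.7097 × 4700/8370 = 0.399 V.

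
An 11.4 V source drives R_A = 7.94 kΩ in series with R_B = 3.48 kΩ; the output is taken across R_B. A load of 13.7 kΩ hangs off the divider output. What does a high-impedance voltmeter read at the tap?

V_out ≈ 2.95 V

The load sits in parallel with R_B: R_B‖R_L = (3.48 × 13.7) / (3.48 + 13.7) = 2.775 kΩ.
V_out = 11.4 × 2.775 / (7.94 + 2.775) = 11.4 × 2.775/10.72 = 2.95 V.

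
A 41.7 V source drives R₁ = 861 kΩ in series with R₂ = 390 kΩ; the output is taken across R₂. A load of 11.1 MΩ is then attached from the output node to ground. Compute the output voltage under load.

V_out ≈ 12.7 V

The load sits in parallel with R₂: R₂‖R_L = (390 × 11100) / (390 + 11100) = 376.8 kΩ.
V_out = 41.7 × 376.8 / (861 + 376.8) = 41.7 × 376.8/1238 = 12.7 V.
(Unloaded it would have been 13.0 V.)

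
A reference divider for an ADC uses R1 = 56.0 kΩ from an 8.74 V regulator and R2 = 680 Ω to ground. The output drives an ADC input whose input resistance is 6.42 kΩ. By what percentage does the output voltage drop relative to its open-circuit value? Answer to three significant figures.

9.47 %

The divider's output (Thévenin) resistance is R1‖R2 = 671.8 Ω.
Fractional drop under load = R_th/(R_th + R_L) = 671.8 / (671.8 + 6420) = 0.09473.
So the output falls by 9.47 %.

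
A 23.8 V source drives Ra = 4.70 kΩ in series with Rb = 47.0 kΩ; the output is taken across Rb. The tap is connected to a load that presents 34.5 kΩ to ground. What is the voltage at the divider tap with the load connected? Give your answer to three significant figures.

The load sits in parallel with Rb: Rb‖R_L = (47.0 × 34.5) / (47.0 + 34.5) = 19.90 kΩ.
V_out = 23.8 × 19.90 / (4.70 + 19.90) = 23.8 × 19.90/24.60 = 19.3 V.

V_out ≈ 19.3 V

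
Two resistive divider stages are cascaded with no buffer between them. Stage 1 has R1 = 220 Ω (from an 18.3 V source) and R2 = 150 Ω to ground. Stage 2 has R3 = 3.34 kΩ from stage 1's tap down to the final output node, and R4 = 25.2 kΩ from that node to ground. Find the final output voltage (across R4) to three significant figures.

V_out ≈ 6.53 V

Stage 2 presents R3+R4 = 28540 Ω as a load on stage 1's tap.
Stage 1's lower leg becomes R2‖(R3+R4) = 149.2 Ω, so V_mid = 18.3 × 149.2/369.2 = 7.396 V.
Stage 2 is itself unloaded: V_out = V_mid × R4/(R3+R4) = 7.396 × 25200/28540 = 6.53 V.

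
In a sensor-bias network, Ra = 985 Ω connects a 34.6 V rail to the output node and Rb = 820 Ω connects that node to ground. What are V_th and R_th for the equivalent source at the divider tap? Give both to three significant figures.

V_th is the open-circuit tap voltage: 34.6 × 820/(985 + 820) = 15.7 V.
With the supply zeroed, Ra and Rb appear in parallel from the tap: R_th = Ra‖Rb = (985 × 820)/1805 = 447 Ω.

V_th = 15.7 V, R_th = 447 Ω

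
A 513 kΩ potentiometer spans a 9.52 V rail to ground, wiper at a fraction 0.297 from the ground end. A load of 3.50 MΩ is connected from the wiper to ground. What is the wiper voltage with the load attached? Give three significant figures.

V ≈ 2.74 V

The wiper splits the pot into (1−α)R = 360.6 kΩ above and αR = 152.4 kΩ below.
Lower section ‖ load = 146.0 kΩ.
V_wiper = 9.52 × 146.0/(360.6 + 146.0) = 2.74 V.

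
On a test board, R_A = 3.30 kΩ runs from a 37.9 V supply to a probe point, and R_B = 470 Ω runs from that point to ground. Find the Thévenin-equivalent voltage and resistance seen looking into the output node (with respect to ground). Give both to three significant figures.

V_th = 4.72 V, R_th = 411 Ω

V_th is the open-circuit tap voltage: 37.9 × 470/(3300 + 470) = 4.72 V.
With the supply zeroed, R_A and R_B appear in parallel from the tap: R_th = R_A‖R_B = (3300 × 470)/3770 = 411 Ω.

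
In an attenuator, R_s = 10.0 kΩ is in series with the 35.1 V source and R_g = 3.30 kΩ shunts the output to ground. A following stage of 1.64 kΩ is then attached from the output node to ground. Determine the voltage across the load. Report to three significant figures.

The load sits in parallel with R_g: R_g‖R_L = (3.30 × 1.64) / (3.30 + 1.64) = 1.096 kΩ.
V_out = 35.1 × 1.096 / (10.0 + 1.096) = 35.1 × 1.096/11.10 = 3.47 V.

V_out ≈ 3.47 V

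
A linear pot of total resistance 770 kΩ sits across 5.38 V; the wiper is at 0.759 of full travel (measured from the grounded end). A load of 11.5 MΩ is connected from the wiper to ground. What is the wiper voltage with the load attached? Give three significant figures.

V ≈ 4.03 V

The wiper splits the pot into (1−α)R = 185.6 kΩ above and αR = 584.4 kΩ below.
Lower section ‖ load = 556.2 kΩ.
V_wiper = 5.38 × 556.2/(185.6 + 556.2) = 4.03 V.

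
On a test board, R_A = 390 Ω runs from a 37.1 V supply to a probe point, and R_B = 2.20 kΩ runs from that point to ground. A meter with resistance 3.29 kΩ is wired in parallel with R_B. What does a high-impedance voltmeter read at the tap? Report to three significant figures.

The load sits in parallel with R_B: R_B‖R_L = (2200 × 3290) / (2200 + 3290) = 1318 Ω.
V_out = 37.1 × 1318 / (390 + 1318) = 37.1 × 1318/1708 = 28.6 V.
(Unloaded it would have been 31.5 V.)

V_out ≈ 28.6 V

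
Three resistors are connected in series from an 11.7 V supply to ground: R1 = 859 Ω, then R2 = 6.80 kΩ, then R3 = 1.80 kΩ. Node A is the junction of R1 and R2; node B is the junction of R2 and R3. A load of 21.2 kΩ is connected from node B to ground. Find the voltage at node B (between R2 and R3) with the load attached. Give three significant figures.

V ≈ 2.08 V

At node B, R3 is in parallel with the load: R3‖R_L = 1659 Ω.
Below node A the resistance is R2 + (R3‖R_L) = 8459 Ω, so V_A = 11.7 × 8459/9318 = 10.62 V.
Then V_B = V_A × (R3‖R_L)/(R2 + R3‖R_L) = 10.62 × 1659/8459 = 2.08 V.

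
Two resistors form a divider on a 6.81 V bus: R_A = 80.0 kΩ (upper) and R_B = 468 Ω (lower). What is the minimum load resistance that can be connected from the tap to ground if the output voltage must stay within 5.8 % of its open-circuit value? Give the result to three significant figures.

Output resistance R_th = R_A‖R_B = (80000 × 468)/80470 = 465.3 Ω.
The fractional drop is R_th/(R_th + R_L); requiring this ≤ 0.0580 gives R_L ≥ R_th(1/0.0580 − 1) = 465.3 × 16.24 = 7.56 kΩ.

R_L(min) ≈ 7.56 kΩ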